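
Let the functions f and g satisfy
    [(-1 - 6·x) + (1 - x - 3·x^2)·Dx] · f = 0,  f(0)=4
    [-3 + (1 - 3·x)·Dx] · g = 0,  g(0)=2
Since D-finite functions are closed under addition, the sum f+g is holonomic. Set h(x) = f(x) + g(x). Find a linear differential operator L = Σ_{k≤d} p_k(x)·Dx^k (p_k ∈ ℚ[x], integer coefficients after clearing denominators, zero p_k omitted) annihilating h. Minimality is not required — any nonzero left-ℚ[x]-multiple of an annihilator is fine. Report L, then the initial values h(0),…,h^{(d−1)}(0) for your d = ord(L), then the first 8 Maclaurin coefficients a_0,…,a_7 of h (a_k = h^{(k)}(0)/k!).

f: a_k = 4, 4, 16, 28, 76, 160, 388, 868, …
g: a_k = 2, 6, 18, 54, 162, 486, 1458, 4374, …
Weyl lclm of L_f,L_g ⇒ L₀ (ord ≤ 2).
L = (6 - 108·x + 162·x^2 - 162·x^3) + (10 - 6·x - 108·x^2 + 270·x^3 - 324·x^4)·Dx + (-2 + 14·x - 33·x^2 + 18·x^3 + 54·x^4 - 81·x^5)·Dx^2  (order 2).
h: a_k = 6, 10, 34, 82, 238, 646, 1846, 5242, …
ICs: h(0) = 6, h′(0) = 10.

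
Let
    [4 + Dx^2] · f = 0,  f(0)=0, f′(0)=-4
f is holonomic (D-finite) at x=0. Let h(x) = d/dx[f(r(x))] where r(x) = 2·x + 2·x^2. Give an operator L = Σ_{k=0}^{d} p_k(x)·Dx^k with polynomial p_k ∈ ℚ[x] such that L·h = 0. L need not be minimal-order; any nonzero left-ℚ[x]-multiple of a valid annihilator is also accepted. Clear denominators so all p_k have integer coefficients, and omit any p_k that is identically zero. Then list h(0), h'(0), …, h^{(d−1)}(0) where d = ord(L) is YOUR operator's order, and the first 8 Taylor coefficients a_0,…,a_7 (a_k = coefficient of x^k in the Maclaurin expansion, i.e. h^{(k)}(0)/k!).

f: a_k = 0, -4, 0, 8/3, 0, -8/15, 0, 16/315, …
Substitute x→r, Dx→(1/r')Dx; clear ⇒ L₀.
h=h₀': d/dx-closure on L₀ ⇒ L.
L = (28 + 128·x + 384·x^2 + 512·x^3 + 256·x^4) + (-6 - 12·x)·Dx + (1 + 4·x + 4·x^2)·Dx^2  (order 2).
h: a_k = -8, -16, 64, 256, 704/3, -384, -51712/45, -45056/45, …
ICs: h(0) = -8, h′(0) = -16.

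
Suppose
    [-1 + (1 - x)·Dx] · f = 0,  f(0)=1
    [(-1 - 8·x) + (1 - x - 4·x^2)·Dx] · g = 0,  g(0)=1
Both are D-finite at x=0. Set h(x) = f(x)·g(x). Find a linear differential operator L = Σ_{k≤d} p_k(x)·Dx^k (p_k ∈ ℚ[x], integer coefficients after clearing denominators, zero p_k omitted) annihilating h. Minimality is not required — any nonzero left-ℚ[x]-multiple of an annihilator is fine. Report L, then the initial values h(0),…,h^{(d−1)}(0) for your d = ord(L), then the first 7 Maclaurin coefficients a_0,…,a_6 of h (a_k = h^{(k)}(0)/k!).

f: a_k = 1, 1, 1, 1, 1, 1, 1, …
g: a_k = 1, 1, 5, 9, 29, 65, 181, …
f·g: L₀ = L_f ⊗_s L_g, ord ≤ 1·1.
L = (-2 - 6·x + 12·x^2) + (1 - 2·x - 3·x^2 + 4·x^3)·Dx  (order 1).
h: a_k = 1, 2, 7, 16, 45, 110, 291, …
ICs: h(0) = 1.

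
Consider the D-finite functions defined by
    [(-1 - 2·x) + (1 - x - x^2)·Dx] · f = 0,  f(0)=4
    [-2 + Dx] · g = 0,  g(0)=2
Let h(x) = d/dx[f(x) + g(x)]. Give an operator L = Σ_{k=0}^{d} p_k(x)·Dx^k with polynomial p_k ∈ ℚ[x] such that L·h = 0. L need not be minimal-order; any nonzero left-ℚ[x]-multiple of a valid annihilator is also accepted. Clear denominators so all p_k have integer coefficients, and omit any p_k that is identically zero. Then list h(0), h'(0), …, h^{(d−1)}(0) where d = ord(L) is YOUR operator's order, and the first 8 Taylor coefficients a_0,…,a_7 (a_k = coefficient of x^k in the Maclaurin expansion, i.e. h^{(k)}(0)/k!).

L = (10 + 44·x + 44·x^2 + 48·x^3 + 12·x^4) + (-7 - 24·x - 28·x^2 - 12·x^3 + 10·x^4 + 4·x^5)·Dx + (1 + x + 3·x^2 - 6·x^3 - 8·x^4 - 2·x^5)·Dx^2  (order 2).
h: a_k = 8, 24, 44, 256/3, 488/3, 4696/15, 26476/45, 342752/315, …
ICs: h(0) = 8, h′(0) = 24.

f: a_k = 4, 4, 8, 12, 20, 32, 52, 84, …
g: a_k = 2, 4, 4, 8/3, 4/3, 8/15, 8/45, 16/315, …
f+g: L₀ = lclm(L_f,L_g), ord ≤ 1+1.
h=h₀': d/dx-closure on L₀ ⇒ L.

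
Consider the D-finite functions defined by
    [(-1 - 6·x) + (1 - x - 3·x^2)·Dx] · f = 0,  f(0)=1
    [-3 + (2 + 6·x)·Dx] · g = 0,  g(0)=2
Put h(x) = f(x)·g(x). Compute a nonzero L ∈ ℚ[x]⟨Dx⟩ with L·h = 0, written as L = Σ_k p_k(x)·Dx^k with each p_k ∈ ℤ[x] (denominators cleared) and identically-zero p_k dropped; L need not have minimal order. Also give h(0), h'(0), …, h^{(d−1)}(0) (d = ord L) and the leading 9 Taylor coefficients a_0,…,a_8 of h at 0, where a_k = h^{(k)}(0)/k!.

L = (5 + 15·x + 27·x^2) + (-2 - 4·x + 12·x^2 + 18·x^3)·Dx  (order 1).
h: a_k = 2, 5, 35/4, 217/8, 3011/64, 18139/128, 129511/512, 766529/1024, 21882851/16384, …
ICs: h(0) = 2.

f: a_k = 1, 1, 4, 7, 19, 40, 97, 217, 508, …
g: a_k = 2, 3, -9/4, 27/8, -405/64, 1701/128, -15309/512, 72171/1024, -2814669/16384, …
f·g: L₀ = L_f ⊗_s L_g, ord ≤ 1·1.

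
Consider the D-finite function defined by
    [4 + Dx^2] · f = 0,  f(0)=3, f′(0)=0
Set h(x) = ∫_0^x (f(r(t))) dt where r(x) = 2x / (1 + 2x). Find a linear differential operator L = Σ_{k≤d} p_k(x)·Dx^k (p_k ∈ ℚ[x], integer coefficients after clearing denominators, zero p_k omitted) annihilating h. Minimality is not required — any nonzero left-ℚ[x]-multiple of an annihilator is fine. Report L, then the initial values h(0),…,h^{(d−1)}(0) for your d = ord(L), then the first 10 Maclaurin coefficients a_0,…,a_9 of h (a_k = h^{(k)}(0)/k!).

f: a_k = 3, 0, -6, 0, 2, 0, -4/15, 0, 2/105, 0, …
Substitute x→r, Dx→(1/r')Dx; clear ⇒ L₀.
Integrate: L := L₀·Dx.
L = 16·Dx + (4 + 24·x + 48·x^2 + 32·x^3)·Dx^2 + (1 + 8·x + 24·x^2 + 32·x^3 + 16·x^4)·Dx^3  (order 3).
h: a_k = 0, 3, 0, -8, 24, -256/5, 256/3, -1408/15, -192/5, 602624/945, …
ICs: h(0) = 0, h′(0) = 3, h′′(0) = 0.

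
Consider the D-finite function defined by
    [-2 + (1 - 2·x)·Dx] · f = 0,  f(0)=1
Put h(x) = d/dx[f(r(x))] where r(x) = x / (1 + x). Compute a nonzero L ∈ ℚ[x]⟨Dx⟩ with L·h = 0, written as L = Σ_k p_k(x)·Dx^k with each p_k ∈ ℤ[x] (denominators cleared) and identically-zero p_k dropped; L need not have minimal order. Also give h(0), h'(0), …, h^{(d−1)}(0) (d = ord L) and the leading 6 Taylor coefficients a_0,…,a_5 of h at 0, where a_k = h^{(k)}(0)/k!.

f: a_k = 1, 2, 4, 8, 16, 32, …
Change of var in L_f (x↦r) gives L₀.
Differentiate: ansatz ord ≤ ord L₀ ⇒ L.
L = 2 + (-1 + x)·Dx  (order 1).
h: a_k = 2, 4, 6, 8, 10, 12, …
ICs: h(0) = 2.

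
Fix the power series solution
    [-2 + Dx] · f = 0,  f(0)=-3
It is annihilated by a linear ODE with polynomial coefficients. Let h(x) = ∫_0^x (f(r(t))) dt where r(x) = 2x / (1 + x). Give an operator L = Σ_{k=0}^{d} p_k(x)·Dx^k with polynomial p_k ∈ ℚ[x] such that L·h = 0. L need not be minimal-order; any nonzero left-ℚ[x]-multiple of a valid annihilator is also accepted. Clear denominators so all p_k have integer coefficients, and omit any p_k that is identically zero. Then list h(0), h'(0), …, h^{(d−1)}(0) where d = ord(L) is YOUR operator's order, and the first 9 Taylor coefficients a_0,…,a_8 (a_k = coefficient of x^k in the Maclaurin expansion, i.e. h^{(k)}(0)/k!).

L = -4·Dx + (1 + 2·x + x^2)·Dx^2  (order 2).
h: a_k = 0, -3, -6, -4, 1, 4/5, -14/15, 44/105, 17/210, …
ICs: h(0) = 0, h′(0) = -3.

f: a_k = -3, -6, -6, -4, -2, -4/5, -4/15, -8/105, -2/105, …
Change of var in L_f (x↦r) gives L₀.
h=∫₀ˣh₀: take L = L₀·Dx.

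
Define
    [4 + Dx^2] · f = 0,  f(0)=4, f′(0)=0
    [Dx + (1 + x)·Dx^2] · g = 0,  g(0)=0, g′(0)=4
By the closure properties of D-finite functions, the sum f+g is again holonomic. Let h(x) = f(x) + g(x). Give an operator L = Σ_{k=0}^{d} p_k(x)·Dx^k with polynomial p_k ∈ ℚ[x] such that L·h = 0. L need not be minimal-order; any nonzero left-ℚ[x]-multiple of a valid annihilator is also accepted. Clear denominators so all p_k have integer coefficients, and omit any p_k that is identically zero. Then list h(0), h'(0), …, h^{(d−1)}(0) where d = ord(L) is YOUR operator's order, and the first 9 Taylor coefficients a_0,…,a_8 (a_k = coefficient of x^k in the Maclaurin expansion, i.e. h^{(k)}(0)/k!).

L = (20 + 16·x + 8·x^2)·Dx + (12 + 28·x + 24·x^2 + 8·x^3)·Dx^2 + (5 + 4·x + 2·x^2)·Dx^3 + (3 + 7·x + 6·x^2 + 2·x^3)·Dx^4  (order 4).
h: a_k = 4, 4, -10, 4/3, 5/3, 4/5, -46/45, 4/7, -299/630, …
ICs: h(0) = 4, h′(0) = 4, h′′(0) = -20, h′′′(0) = 8.

f: a_k = 4, 0, -8, 0, 8/3, 0, -16/45, 0, 8/315, …
g: a_k = 0, 4, -2, 4/3, -1, 4/5, -2/3, 4/7, -1/2, …
L₀ := lclm(L_f,L_g); ord L₀ ≤ 2+2.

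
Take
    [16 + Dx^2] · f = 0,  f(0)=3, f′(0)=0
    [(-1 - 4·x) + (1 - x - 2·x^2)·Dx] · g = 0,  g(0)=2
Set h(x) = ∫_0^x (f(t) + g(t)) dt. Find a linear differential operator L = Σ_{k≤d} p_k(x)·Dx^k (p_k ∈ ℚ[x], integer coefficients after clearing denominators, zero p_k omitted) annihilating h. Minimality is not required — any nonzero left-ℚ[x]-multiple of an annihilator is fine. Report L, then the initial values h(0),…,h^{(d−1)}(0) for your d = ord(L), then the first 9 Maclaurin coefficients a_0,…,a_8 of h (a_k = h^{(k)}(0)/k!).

L = (-368 - 1408·x + 256·x^2 - 512·x^3 - 2560·x^4 - 2048·x^5)·Dx + (176 - 336·x - 384·x^2 + 1024·x^3 + 384·x^4 - 1536·x^5 - 1024·x^6)·Dx^2 + (-23 - 88·x + 16·x^2 - 32·x^3 - 160·x^4 - 128·x^5)·Dx^3 + (11 - 21·x - 24·x^2 + 64·x^3 + 24·x^4 - 96·x^5 - 64·x^6)·Dx^4  (order 4).
h: a_k = 0, 5, 1, -6, 5/2, 54/5, 7, 1034/105, 85/4, …
ICs: h(0) = 0, h′(0) = 5, h′′(0) = 2, h′′′(0) = -36.

f: a_k = 3, 0, -24, 0, 32, 0, -256/15, 0, 512/105, …
g: a_k = 2, 2, 6, 10, 22, 42, 86, 170, 342, …
Weyl lclm of L_f,L_g ⇒ L₀ (ord ≤ 3).
h=∫₀ˣh₀: take L = L₀·Dx.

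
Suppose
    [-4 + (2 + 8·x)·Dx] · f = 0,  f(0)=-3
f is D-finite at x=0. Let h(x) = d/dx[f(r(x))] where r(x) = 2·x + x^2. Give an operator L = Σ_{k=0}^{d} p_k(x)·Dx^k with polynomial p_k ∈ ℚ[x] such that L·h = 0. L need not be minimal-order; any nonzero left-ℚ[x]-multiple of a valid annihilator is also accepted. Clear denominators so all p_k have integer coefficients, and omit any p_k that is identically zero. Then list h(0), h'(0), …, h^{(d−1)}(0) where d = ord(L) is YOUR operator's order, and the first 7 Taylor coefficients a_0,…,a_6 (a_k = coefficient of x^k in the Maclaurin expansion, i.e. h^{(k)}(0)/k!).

f: a_k = -3, -6, 6, -12, 30, -84, 252, …
Substitute x→r, Dx→(1/r')Dx; clear ⇒ L₀.
Derive L from L₀ (diff closure).
L = -3 + (-1 - 9·x - 12·x^2 - 4·x^3)·Dx  (order 1).
h: a_k = -12, 36, -216, 1368, -9000, 60696, -416304, …
ICs: h(0) = -12.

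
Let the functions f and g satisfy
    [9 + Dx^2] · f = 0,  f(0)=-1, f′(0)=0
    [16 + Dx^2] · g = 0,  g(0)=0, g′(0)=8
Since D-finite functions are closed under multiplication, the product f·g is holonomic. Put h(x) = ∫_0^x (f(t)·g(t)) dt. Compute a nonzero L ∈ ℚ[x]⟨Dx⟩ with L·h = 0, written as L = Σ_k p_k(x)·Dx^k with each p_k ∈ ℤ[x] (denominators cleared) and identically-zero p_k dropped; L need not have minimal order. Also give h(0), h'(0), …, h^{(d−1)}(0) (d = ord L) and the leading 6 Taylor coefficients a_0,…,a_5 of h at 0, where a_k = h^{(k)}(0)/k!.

f: a_k = -1, 0, 9/2, 0, -27/8, 0, …
g: a_k = 0, 8, 0, -64/3, 0, 256/15, …
Sym-product of L_f,L_g gives L₀ (≤ ord 4).
∫: right-multiply L₀ by Dx.
L = 49·Dx + 50·Dx^3 + Dx^5  (order 5).
h: a_k = 0, 0, -4, 0, 43/3, 0, …
ICs: h(0) = 0, h′(0) = 0, h′′(0) = -8, h′′′(0) = 0, h′′′′(0) = 344.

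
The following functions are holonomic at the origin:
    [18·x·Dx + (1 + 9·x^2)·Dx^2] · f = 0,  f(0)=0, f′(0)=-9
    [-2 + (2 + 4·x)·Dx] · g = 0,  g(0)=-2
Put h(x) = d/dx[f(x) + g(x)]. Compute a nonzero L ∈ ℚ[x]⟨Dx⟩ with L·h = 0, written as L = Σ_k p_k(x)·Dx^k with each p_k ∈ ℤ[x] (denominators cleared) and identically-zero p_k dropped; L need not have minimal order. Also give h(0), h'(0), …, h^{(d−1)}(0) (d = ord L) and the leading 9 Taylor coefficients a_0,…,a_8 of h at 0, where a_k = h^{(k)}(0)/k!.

f: a_k = 0, -9, 0, 27, 0, -729/5, 0, 6561/7, 0, …
g: a_k = -2, -2, 1, -1, 5/4, -7/4, 21/8, -33/8, 429/64, …
Weyl lclm of L_f,L_g ⇒ L₀ (ord ≤ 3).
h₀' ⇒ L via d/dx closure of L₀.
L = (-36 - 180·x + 972·x^2 + 972·x^3) + (-42 - 144·x + 720·x^2 + 3888·x^3 + 3402·x^4)·Dx + (-2 + 32·x + 108·x^2 + 396·x^3 + 1134·x^4 + 972·x^5)·Dx^2  (order 2).
h: a_k = -11, 2, 78, 5, -2951/4, 63/4, 52257/8, 429/8, -3785571/64, …
ICs: h(0) = -11, h′(0) = 2.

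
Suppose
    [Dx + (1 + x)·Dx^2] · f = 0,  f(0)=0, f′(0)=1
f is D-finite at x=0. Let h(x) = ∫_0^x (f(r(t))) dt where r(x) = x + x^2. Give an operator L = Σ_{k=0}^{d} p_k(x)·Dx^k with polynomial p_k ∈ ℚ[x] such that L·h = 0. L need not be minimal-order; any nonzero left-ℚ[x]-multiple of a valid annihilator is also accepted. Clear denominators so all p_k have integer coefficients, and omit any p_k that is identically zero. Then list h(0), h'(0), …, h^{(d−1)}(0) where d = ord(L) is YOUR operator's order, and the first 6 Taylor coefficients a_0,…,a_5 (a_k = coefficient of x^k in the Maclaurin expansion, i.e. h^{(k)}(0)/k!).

f: a_k = 0, 1, -1/2, 1/3, -1/4, 1/5, …
f∘r: x↦r, Dx↦Dx/r' in L_f ⇒ L₀.
∫: right-multiply L₀ by Dx.
L = (-1 + 2·x + 2·x^2)·Dx^2 + (1 + 3·x + 3·x^2 + 2·x^3)·Dx^3  (order 3).
h: a_k = 0, 0, 1/2, 1/6, -1/6, 1/20, …
ICs: h(0) = 0, h′(0) = 0, h′′(0) = 1.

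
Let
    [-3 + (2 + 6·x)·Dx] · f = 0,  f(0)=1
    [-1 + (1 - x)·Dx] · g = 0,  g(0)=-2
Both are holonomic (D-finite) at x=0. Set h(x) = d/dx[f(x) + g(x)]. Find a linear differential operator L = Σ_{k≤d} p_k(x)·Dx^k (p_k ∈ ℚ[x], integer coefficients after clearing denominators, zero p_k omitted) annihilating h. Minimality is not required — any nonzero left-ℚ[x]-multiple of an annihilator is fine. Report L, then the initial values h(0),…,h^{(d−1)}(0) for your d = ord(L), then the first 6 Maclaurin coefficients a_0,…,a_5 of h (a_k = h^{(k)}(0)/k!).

L = (-90 - 54·x) + (3 - 198·x - 189·x^2)·Dx + (14 + 46·x - 6·x^2 - 54·x^3)·Dx^2  (order 2).
h: a_k = -1/2, -25/4, -15/16, -661/32, 5945/256, -52071/512, …
ICs: h(0) = -1/2, h′(0) = -25/4.

f: a_k = 1, 3/2, -9/8, 27/16, -405/128, 1701/256, …
g: a_k = -2, -2, -2, -2, -2, -2, …
Sum ⇒ L₀ = lclm(L_f,L_g) in ℚ(x)⟨Dx⟩.
Differentiate: ansatz ord ≤ ord L₀ ⇒ L.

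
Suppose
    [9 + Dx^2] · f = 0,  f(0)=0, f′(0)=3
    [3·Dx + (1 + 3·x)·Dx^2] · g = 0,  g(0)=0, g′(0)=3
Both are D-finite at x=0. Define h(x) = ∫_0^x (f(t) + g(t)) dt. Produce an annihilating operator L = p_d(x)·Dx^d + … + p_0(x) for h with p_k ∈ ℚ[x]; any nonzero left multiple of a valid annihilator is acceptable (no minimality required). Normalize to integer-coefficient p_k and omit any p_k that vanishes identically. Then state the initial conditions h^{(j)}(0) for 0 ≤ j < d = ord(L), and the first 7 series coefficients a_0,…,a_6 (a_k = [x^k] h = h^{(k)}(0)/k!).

f: a_k = 0, 3, 0, -9/2, 0, 81/40, 0, …
g: a_k = 0, 3, -9/2, 9, -81/4, 243/5, -243/2, …
h₀=f+g: left-lcm gives L₀, ord ≤ 4.
∫: right-multiply L₀ by Dx.
L = (63 + 54·x + 81·x^2)·Dx^2 + (9 + 45·x + 81·x^2 + 81·x^3)·Dx^3 + (7 + 6·x + 9·x^2)·Dx^4 + (1 + 5·x + 9·x^2 + 9·x^3)·Dx^5  (order 5).
h: a_k = 0, 0, 3, -3/2, 9/8, -81/20, 135/16, …
ICs: h(0) = 0, h′(0) = 0, h′′(0) = 6, h′′′(0) = -9, h′′′′(0) = 27.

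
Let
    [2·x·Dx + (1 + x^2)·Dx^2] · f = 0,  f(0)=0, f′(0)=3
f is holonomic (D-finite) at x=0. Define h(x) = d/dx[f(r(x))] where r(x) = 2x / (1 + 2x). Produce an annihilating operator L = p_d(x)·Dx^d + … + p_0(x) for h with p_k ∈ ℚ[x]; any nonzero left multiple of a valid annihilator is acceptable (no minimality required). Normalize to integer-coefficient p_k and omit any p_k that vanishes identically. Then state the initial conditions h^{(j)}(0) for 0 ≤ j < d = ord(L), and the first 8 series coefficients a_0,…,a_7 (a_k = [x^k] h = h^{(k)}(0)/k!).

f: a_k = 0, 3, 0, -1, 0, 3/5, 0, -3/7, …
Substitute x→r, Dx→(1/r')Dx; clear ⇒ L₀.
Differentiate: ansatz ord ≤ ord L₀ ⇒ L.
L = (4 + 16·x) + (1 + 4·x + 8·x^2)·Dx  (order 1).
h: a_k = 6, -24, 48, 0, -384, 1536, -3072, 0, …
ICs: h(0) = 6.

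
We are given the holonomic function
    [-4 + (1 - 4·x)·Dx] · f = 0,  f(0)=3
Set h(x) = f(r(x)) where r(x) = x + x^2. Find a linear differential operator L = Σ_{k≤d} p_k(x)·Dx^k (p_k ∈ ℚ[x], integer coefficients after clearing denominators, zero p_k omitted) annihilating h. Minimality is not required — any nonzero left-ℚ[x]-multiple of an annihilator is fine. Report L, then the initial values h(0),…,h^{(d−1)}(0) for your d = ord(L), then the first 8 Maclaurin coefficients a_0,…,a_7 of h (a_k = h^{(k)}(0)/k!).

f: a_k = 3, 12, 48, 192, 768, 3072, 12288, 49152, …
h₀=f(r): pull back L_f along r ⇒ L₀.
L = (4 + 8·x) + (-1 + 4·x + 4·x^2)·Dx  (order 1).
h: a_k = 3, 12, 60, 288, 1392, 6720, 32448, 156672, …
ICs: h(0) = 3.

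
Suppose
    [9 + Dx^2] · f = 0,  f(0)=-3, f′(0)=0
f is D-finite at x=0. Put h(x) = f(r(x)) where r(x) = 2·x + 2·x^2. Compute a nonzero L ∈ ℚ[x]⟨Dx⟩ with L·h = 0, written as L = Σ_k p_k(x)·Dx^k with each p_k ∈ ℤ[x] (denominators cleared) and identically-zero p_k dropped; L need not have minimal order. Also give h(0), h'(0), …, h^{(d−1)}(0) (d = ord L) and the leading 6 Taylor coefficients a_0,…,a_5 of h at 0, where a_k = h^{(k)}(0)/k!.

f: a_k = -3, 0, 27/2, 0, -81/8, 0, …
Change of var in L_f (x↦r) gives L₀.
L = (36 + 216·x + 432·x^2 + 288·x^3) - 2·Dx + (1 + 2·x)·Dx^2  (order 2).
h: a_k = -3, 0, 54, 108, -108, -648, …
ICs: h(0) = -3, h′(0) = 0.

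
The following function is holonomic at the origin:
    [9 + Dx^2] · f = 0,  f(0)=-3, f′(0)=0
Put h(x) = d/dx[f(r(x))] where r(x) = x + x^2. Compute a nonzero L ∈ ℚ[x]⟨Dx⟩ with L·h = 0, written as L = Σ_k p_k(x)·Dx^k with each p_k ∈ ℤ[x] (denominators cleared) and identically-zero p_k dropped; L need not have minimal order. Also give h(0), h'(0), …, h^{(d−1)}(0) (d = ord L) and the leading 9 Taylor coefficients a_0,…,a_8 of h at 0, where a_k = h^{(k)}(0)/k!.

L = (21 + 72·x + 216·x^2 + 288·x^3 + 144·x^4) + (-6 - 12·x)·Dx + (1 + 4·x + 4·x^2)·Dx^2  (order 2).
h: a_k = 0, 27, 81, 27/2, -405/2, -13851/40, -6237/40, 156573/560, 286497/560, …
ICs: h(0) = 0, h′(0) = 27.

f: a_k = -3, 0, 27/2, 0, -81/8, 0, 243/80, 0, -2187/4480, …
Substitute x→r, Dx→(1/r')Dx; clear ⇒ L₀.
Differentiate: ansatz ord ≤ ord L₀ ⇒ L.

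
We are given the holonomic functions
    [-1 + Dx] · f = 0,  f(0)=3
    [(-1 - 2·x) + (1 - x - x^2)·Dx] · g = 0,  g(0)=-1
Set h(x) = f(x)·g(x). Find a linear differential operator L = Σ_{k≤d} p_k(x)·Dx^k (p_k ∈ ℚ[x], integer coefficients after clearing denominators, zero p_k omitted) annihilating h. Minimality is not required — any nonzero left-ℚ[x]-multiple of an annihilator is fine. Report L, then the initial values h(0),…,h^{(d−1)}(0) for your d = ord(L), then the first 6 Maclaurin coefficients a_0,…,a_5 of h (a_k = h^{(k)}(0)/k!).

L = (2 + x - x^2) + (-1 + x + x^2)·Dx  (order 1).
h: a_k = -3, -6, -21/2, -17, -221/8, -893/20, …
ICs: h(0) = -3.

f: a_k = 3, 3, 3/2, 1/2, 1/8, 1/40, …
g: a_k = -1, -1, -2, -3, -5, -8, …
L₀ := L_f ⊗_s L_g (sym. prod.), ord ≤ 1.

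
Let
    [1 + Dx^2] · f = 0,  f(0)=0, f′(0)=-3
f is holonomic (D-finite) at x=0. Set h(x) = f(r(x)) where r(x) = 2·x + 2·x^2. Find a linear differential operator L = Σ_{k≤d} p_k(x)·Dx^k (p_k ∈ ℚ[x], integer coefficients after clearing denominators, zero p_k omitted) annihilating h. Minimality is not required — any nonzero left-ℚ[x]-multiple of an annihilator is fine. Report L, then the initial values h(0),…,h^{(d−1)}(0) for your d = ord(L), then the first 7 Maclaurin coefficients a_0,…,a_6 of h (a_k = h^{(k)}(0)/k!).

L = (4 + 24·x + 48·x^2 + 32·x^3) - 2·Dx + (1 + 2·x)·Dx^2  (order 2).
h: a_k = 0, -6, -6, 4, 12, 56/5, 0, …
ICs: h(0) = 0, h′(0) = -6.

f: a_k = 0, -3, 0, 1/2, 0, -1/40, 0, …
Change of var in L_f (x↦r) gives L₀.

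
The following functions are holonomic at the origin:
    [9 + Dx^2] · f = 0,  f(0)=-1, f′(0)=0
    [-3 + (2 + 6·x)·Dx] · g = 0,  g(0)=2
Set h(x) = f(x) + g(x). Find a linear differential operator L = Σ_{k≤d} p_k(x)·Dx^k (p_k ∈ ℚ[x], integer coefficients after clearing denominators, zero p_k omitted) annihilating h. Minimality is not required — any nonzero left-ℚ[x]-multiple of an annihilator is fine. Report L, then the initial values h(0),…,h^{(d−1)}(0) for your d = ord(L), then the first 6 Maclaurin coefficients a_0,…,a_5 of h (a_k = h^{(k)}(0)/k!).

f: a_k = -1, 0, 9/2, 0, -27/8, 0, …
g: a_k = 2, 3, -9/4, 27/8, -405/64, 1701/128, …
Weyl lclm of L_f,L_g ⇒ L₀ (ord ≤ 3).
L = (-63 - 216·x - 324·x^2) + (18 + 198·x + 648·x^2 + 648·x^3)·Dx + (-7 - 24·x - 36·x^2)·Dx^2 + (2 + 22·x + 72·x^2 + 72·x^3)·Dx^3  (order 3).
h: a_k = 1, 3, 9/4, 27/8, -621/64, 1701/128, …
ICs: h(0) = 1, h′(0) = 3, h′′(0) = 9/2.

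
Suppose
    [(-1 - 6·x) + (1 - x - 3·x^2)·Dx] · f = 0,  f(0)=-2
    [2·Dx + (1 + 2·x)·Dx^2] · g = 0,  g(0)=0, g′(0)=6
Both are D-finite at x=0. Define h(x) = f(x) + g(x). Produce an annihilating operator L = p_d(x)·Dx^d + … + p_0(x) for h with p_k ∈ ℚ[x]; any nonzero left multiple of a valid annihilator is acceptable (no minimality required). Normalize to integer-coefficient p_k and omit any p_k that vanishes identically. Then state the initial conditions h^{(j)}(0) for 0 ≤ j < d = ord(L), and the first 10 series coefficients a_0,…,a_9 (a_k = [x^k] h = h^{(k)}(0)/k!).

L = (74 + 412·x + 948·x^2 + 864·x^3 + 648·x^4)·Dx + (17 + 212·x + 890·x^2 + 1644·x^3 + 1764·x^4 + 1080·x^5)·Dx^2 + (-5 - 27·x - 33·x^2 + 68·x^3 + 276·x^4 + 396·x^5 + 216·x^6)·Dx^3  (order 3).
h: a_k = -2, 4, -14, -6, -50, -304/5, -226, -2654/7, -1112, -6442/3, …
ICs: h(0) = -2, h′(0) = 4, h′′(0) = -28.

f: a_k = -2, -2, -8, -14, -38, -80, -194, -434, -1016, -2318, …
g: a_k = 0, 6, -6, 8, -12, 96/5, -32, 384/7, -96, 512/3, …
h₀=f+g: left-lcm gives L₀, ord ≤ 3.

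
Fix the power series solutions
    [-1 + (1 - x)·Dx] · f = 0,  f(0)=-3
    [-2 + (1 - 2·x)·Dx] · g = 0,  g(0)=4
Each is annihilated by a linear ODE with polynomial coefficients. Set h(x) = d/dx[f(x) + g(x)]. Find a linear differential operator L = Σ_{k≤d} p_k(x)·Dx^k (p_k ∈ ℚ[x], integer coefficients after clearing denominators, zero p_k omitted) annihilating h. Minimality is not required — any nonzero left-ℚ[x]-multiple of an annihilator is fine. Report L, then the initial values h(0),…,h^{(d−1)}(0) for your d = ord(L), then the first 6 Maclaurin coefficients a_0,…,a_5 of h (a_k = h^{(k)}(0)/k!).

f: a_k = -3, -3, -3, -3, -3, -3, …
g: a_k = 4, 8, 16, 32, 64, 128, …
Weyl lclm of L_f,L_g ⇒ L₀ (ord ≤ 2).
h₀' ⇒ L via d/dx closure of L₀.
L = 12 + (-9 + 12·x)·Dx + (1 - 3·x + 2·x^2)·Dx^2  (order 2).
h: a_k = 5, 26, 87, 244, 625, 1518, …
ICs: h(0) = 5, h′(0) = 26.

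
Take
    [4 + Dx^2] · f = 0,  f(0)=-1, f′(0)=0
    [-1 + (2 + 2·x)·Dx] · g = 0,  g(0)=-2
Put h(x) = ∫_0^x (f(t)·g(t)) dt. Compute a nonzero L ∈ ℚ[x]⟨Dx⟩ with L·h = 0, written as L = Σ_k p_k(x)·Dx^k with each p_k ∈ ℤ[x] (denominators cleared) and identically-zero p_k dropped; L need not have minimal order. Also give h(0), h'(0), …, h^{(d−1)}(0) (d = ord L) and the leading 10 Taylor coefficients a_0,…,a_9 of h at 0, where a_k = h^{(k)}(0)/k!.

L = (19 + 32·x + 16·x^2)·Dx + (-4 - 4·x)·Dx^2 + (4 + 8·x + 4·x^2)·Dx^3  (order 3).
h: a_k = 0, 2, 1/2, -17/12, -15/32, 337/960, 181/2304, -5281/161280, -3811/368640, 199649/46448640, …
ICs: h(0) = 0, h′(0) = 2, h′′(0) = 1.

f: a_k = -1, 0, 2, 0, -2/3, 0, 4/45, 0, -2/315, 0, …
g: a_k = -2, -1, 1/4, -1/8, 5/64, -7/128, 21/512, -33/1024, 429/16384, -715/32768, …
f·g: L₀ = L_f ⊗_s L_g, ord ≤ 2·1.
Integrate: L := L₀·Dx.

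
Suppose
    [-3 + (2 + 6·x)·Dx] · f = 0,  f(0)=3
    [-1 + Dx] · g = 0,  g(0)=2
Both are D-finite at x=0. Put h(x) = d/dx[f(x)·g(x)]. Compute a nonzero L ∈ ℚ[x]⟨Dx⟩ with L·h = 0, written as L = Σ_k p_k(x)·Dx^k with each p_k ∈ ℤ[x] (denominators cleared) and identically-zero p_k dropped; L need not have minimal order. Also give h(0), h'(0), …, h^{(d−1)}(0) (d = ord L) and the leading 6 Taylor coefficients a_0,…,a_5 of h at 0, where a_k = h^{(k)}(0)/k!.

f: a_k = 3, 9/2, -27/8, 81/16, -1215/128, 5103/256, …
g: a_k = 2, 2, 1, 1/3, 1/12, 1/60, …
f·g: L₀ = L_f ⊗_s L_g, ord ≤ 1·1.
h₀' ⇒ L via d/dx closure of L₀.
L = (7 + 60·x + 36·x^2) + (-10 - 42·x - 36·x^2)·Dx  (order 1).
h: a_k = 15, 21/2, 213/8, -671/16, 16157/128, -88837/256, …
ICs: h(0) = 15.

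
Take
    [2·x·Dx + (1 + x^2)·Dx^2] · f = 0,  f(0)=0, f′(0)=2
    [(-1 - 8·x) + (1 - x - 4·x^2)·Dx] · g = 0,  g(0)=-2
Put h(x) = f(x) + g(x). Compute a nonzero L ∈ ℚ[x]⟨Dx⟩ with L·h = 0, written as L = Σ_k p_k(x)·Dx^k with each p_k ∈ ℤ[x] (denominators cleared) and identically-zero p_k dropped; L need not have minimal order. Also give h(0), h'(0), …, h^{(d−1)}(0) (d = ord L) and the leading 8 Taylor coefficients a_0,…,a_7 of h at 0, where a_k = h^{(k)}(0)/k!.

L = (10 - 40·x - 478·x^2 - 864·x^3 - 2496·x^4 - 384·x^6)·Dx + (-28 - 246·x - 316·x^2 - 1182·x^3 - 752·x^4 - 2048·x^5 - 48·x^6 - 384·x^7)·Dx^2 + (5 + 8·x + 32·x^2 - 104·x^3 - 197·x^4 - 128·x^5 - 288·x^6 - 16·x^7 - 64·x^8)·Dx^3  (order 3).
h: a_k = -2, 0, -10, -56/3, -58, -648/5, -362, -6176/7, …
ICs: h(0) = -2, h′(0) = 0, h′′(0) = -20.

f: a_k = 0, 2, 0, -2/3, 0, 2/5, 0, -2/7, …
g: a_k = -2, -2, -10, -18, -58, -130, -362, -882, …
f+g: L₀ = lclm(L_f,L_g), ord ≤ 2+1.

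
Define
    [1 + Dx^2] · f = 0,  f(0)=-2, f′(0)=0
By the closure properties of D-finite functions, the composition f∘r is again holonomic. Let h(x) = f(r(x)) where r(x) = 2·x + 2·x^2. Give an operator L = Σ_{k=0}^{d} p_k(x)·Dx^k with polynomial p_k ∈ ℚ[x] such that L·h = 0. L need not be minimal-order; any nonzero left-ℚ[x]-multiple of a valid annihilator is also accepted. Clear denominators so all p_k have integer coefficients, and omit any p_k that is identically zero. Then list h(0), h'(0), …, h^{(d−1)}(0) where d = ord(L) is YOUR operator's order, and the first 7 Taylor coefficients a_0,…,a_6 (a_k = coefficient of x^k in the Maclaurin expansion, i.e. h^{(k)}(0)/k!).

f: a_k = -2, 0, 1, 0, -1/12, 0, 1/360, …
Substitute x→r, Dx→(1/r')Dx; clear ⇒ L₀.
L = (4 + 24·x + 48·x^2 + 32·x^3) - 2·Dx + (1 + 2·x)·Dx^2  (order 2).
h: a_k = -2, 0, 4, 8, 8/3, -16/3, -352/45, …
ICs: h(0) = -2, h′(0) = 0.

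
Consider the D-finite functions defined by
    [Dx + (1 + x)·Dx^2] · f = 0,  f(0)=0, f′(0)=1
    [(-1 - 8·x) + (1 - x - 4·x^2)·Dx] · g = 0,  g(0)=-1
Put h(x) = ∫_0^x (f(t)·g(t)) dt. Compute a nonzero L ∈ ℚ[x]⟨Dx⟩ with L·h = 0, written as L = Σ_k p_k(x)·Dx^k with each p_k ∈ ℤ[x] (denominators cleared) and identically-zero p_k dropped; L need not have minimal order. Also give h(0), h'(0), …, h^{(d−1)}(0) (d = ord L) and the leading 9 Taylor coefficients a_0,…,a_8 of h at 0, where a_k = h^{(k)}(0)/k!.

L = (9 + 16·x)·Dx + (1 + 19·x + 20·x^2)·Dx^2 + (-1 + 5·x^2 + 4·x^3)·Dx^3  (order 3).
h: a_k = 0, 0, -1/2, -1/6, -29/24, -79/60, -1567/360, -3137/420, -4393/224, …
ICs: h(0) = 0, h′(0) = 0, h′′(0) = -1.

f: a_k = 0, 1, -1/2, 1/3, -1/4, 1/5, -1/6, 1/7, -1/8, …
g: a_k = -1, -1, -5, -9, -29, -65, -181, -441, -1165, …
Sym-product of L_f,L_g gives L₀ (≤ ord 2).
h=∫h₀ ⇒ L = L₀·Dx.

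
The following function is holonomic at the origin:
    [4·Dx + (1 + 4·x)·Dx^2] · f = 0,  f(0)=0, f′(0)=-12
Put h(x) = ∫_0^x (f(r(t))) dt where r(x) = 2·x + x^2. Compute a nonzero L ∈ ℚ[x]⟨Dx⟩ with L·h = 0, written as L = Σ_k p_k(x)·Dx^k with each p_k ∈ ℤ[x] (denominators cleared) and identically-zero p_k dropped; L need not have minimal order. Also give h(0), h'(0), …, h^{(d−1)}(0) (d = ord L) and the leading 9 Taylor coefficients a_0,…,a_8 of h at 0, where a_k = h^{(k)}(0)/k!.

f: a_k = 0, -12, 24, -64, 192, -3072/5, 2048, -49152/7, 24576, …
Substitute x→r, Dx→(1/r')Dx; clear ⇒ L₀.
Integrate: L := L₀·Dx.
L = (7 + 8·x + 4·x^2)·Dx^2 + (1 + 9·x + 12·x^2 + 4·x^3)·Dx^3  (order 3).
h: a_k = 0, 0, -12, 28, -104, 2328/5, -11584/5, 12352, -484032/7, …
ICs: h(0) = 0, h′(0) = 0, h′′(0) = -24.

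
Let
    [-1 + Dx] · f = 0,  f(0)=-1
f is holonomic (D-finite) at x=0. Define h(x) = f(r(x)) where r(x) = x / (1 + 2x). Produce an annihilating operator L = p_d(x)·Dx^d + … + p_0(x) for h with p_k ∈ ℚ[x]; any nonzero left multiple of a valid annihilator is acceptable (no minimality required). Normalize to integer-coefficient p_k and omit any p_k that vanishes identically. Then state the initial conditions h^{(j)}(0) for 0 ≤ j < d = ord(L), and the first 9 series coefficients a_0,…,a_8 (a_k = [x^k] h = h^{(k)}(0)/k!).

L = -1 + (1 + 4·x + 4·x^2)·Dx  (order 1).
h: a_k = -1, -1, 3/2, -13/6, 71/24, -147/40, 2699/720, -9157/5040, -68731/13440, …
ICs: h(0) = -1.

f: a_k = -1, -1, -1/2, -1/6, -1/24, -1/120, -1/720, -1/5040, -1/40320, …
f∘r: x↦r, Dx↦Dx/r' in L_f ⇒ L₀.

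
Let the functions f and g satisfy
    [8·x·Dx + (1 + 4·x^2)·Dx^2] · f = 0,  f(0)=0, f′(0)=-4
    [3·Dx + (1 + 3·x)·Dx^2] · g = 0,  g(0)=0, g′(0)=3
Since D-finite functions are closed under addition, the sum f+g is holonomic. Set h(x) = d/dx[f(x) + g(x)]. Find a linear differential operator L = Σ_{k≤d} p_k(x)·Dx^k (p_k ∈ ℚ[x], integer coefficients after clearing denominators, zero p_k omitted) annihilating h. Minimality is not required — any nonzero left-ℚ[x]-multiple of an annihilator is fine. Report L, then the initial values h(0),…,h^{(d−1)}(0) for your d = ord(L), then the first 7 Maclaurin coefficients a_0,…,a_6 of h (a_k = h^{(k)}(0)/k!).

f: a_k = 0, -4, 0, 16/3, 0, -64/5, 0, …
g: a_k = 0, 3, -9/2, 9, -81/4, 243/5, -243/2, …
f+g: L₀ = lclm(L_f,L_g), ord ≤ 2+2.
h₀' ⇒ L via d/dx closure of L₀.
L = (-24 - 216·x + 288·x^2 + 288·x^3) + (-26 - 48·x - 120·x^2 + 576·x^3 + 576·x^4)·Dx + (-3 - x + 24·x^2 + 32·x^3 + 144·x^4 + 144·x^5)·Dx^2  (order 2).
h: a_k = -1, -9, 43, -81, 179, -729, 2443, …
ICs: h(0) = -1, h′(0) = -9.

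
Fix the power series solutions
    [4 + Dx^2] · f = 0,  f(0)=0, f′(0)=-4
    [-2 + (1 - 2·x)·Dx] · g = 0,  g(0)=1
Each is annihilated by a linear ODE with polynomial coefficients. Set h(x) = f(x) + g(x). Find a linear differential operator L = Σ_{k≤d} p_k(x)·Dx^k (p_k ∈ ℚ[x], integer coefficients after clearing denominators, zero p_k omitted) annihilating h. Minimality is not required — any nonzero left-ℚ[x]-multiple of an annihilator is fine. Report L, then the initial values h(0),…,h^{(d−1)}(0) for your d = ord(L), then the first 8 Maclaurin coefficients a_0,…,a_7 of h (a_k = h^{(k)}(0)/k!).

L = (-56 + 32·x - 32·x^2) + (12 - 40·x + 48·x^2 - 32·x^3)·Dx + (-14 + 8·x - 8·x^2)·Dx^2 + (3 - 10·x + 12·x^2 - 8·x^3)·Dx^3  (order 3).
h: a_k = 1, -2, 4, 32/3, 16, 472/15, 64, 40336/315, …
ICs: h(0) = 1, h′(0) = -2, h′′(0) = 8.

f: a_k = 0, -4, 0, 8/3, 0, -8/15, 0, 16/315, …
g: a_k = 1, 2, 4, 8, 16, 32, 64, 128, …
f+g: L₀ = lclm(L_f,L_g), ord ≤ 2+1.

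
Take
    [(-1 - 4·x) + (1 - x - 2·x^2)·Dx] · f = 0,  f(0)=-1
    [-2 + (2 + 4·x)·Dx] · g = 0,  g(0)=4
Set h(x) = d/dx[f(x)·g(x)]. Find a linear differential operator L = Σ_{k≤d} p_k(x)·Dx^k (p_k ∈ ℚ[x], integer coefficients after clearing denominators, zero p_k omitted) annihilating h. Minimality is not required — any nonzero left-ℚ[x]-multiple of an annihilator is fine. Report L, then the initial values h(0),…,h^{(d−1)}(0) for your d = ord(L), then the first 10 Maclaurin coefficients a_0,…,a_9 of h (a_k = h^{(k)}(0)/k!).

L = (7 + 48·x + 99·x^2 + 100·x^3 + 60·x^4) + (-2 - 7·x - 3·x^2 + 22·x^3 + 44·x^4 + 24·x^5)·Dx  (order 1).
h: a_k = -8, -28, -96, -230, -625, -2817/2, -3451, -30371/4, -281871/16, -1221645/32, …
ICs: h(0) = -8.

f: a_k = -1, -1, -3, -5, -11, -21, -43, -85, -171, -341, …
g: a_k = 4, 4, -2, 2, -5/2, 7/2, -21/4, 33/4, -429/32, 715/32, …
f·g: L₀ = L_f ⊗_s L_g, ord ≤ 1·1.
h₀' ⇒ L via d/dx closure of L₀.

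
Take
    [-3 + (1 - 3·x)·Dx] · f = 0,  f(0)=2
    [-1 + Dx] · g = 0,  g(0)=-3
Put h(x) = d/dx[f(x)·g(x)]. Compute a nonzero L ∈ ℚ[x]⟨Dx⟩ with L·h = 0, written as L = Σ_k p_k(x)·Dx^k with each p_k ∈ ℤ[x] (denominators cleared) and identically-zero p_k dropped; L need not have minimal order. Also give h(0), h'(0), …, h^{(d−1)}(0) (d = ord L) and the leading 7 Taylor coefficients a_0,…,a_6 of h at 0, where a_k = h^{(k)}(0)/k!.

f: a_k = 2, 6, 18, 54, 162, 486, 1458, …
g: a_k = -3, -3, -3/2, -1/2, -1/8, -1/40, -1/240, …
Sym-product of L_f,L_g gives L₀ (≤ ord 1).
h₀' ⇒ L via d/dx closure of L₀.
L = (25 - 24·x + 9·x^2) + (-4 + 15·x - 9·x^2)·Dx  (order 1).
h: a_k = -24, -150, -678, -2713, -10174, -732529/20, -1538311/12, …
ICs: h(0) = -24.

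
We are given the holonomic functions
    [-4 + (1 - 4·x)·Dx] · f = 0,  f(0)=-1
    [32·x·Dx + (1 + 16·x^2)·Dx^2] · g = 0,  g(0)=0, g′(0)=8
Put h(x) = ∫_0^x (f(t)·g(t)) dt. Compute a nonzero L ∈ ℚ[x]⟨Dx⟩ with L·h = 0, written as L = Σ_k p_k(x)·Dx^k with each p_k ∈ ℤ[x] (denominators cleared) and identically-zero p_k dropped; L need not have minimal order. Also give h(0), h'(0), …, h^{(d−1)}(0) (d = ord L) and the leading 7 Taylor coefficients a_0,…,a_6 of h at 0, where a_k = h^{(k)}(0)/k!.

f: a_k = -1, -4, -16, -64, -256, -1024, -4096, …
g: a_k = 0, 8, 0, -128/3, 0, 2048/5, 0, …
h₀=f·g: eliminate ⇒ L₀, order ≤ 1·2.
h=∫₀ˣh₀: take L = L₀·Dx.
L = 128·x·Dx + (8 - 32·x + 256·x^2)·Dx^2 + (-1 + 4·x - 16·x^2 + 64·x^3)·Dx^3  (order 3).
h: a_k = 0, 0, -4, -32/3, -64/3, -1024/15, -13312/45, …
ICs: h(0) = 0, h′(0) = 0, h′′(0) = -8.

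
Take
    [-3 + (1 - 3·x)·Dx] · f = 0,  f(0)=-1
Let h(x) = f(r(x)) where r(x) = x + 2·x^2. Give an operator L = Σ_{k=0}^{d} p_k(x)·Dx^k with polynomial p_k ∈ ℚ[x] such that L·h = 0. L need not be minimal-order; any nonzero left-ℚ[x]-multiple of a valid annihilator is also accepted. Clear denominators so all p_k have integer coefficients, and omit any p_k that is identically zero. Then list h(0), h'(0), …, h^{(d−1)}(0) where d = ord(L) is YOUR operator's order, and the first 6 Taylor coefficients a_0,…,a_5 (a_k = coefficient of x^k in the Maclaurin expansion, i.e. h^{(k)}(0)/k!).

f: a_k = -1, -3, -9, -27, -81, -243, …
Change of var in L_f (x↦r) gives L₀.
L = (3 + 12·x) + (-1 + 3·x + 6·x^2)·Dx  (order 1).
h: a_k = -1, -3, -15, -63, -279, -1215, …
ICs: h(0) = -1.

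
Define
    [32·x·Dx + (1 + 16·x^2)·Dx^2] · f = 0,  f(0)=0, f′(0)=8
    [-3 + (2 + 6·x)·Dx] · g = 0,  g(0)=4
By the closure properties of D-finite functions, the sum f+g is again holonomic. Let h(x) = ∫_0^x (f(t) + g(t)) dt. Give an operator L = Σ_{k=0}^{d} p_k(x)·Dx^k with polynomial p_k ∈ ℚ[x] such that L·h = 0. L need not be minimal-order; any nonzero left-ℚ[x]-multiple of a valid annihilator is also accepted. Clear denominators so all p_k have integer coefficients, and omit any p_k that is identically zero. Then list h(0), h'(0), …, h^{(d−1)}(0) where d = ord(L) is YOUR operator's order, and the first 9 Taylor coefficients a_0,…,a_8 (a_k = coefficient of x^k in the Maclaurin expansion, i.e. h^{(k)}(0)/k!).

L = (-192 - 1440·x + 9216·x^2 + 13824·x^3)·Dx^2 + (-155 - 768·x + 4128·x^2 + 36864·x^3 + 48384·x^4)·Dx^3 + (-6 + 110·x + 576·x^2 + 2624·x^3 + 10752·x^4 + 13824·x^5)·Dx^4  (order 4).
h: a_k = 0, 4, 7, -3/2, -431/48, -81/32, 139577/1920, -2187/256, -16272019/28672, …
ICs: h(0) = 0, h′(0) = 4, h′′(0) = 14, h′′′(0) = -9.

f: a_k = 0, 8, 0, -128/3, 0, 2048/5, 0, -32768/7, 0, …
g: a_k = 4, 6, -9/2, 27/4, -405/32, 1701/64, -15309/256, 72171/512, -2814669/8192, …
f+g: L₀ = lclm(L_f,L_g), ord ≤ 2+1.
Integrate: L := L₀·Dx.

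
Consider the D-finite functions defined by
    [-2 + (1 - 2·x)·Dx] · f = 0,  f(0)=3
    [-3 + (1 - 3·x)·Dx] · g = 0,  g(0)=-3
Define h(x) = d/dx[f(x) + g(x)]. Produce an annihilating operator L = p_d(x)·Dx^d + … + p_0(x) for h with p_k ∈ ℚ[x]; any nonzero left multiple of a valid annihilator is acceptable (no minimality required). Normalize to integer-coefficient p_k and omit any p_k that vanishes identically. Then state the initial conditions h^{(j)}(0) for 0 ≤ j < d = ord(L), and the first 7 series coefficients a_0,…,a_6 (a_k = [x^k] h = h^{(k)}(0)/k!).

L = 36 + (-15 + 36·x)·Dx + (1 - 5·x + 6·x^2)·Dx^2  (order 2).
h: a_k = -3, -30, -171, -780, -3165, -11970, -43239, …
ICs: h(0) = -3, h′(0) = -30.

f: a_k = 3, 6, 12, 24, 48, 96, 192, …
g: a_k = -3, -9, -27, -81, -243, -729, -2187, …
Weyl lclm of L_f,L_g ⇒ L₀ (ord ≤ 2).
h₀' ⇒ L via d/dx closure of L₀.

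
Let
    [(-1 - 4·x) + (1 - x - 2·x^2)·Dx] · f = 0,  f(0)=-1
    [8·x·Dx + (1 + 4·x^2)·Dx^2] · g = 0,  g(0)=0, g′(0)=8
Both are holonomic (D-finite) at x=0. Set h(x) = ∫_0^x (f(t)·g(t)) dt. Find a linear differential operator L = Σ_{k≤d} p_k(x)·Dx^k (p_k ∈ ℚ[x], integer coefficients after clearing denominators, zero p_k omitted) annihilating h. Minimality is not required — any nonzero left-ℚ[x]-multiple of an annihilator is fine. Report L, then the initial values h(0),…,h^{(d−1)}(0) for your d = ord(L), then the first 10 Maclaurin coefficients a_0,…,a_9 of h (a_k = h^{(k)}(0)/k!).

L = (4 + 8·x + 48·x^2)·Dx + (2 + 16·x^2 + 48·x^3)·Dx^2 + (-1 + x - 2·x^2 + 4·x^3 + 8·x^4)·Dx^3  (order 3).
h: a_k = 0, 0, -4, -8/3, -10/3, -88/15, -68/5, -2104/105, -3023/105, -1192/21, …
ICs: h(0) = 0, h′(0) = 0, h′′(0) = -8.

f: a_k = -1, -1, -3, -5, -11, -21, -43, -85, -171, -341, …
g: a_k = 0, 8, 0, -32/3, 0, 128/5, 0, -512/7, 0, 2048/9, …
Sym-product of L_f,L_g gives L₀ (≤ ord 2).
h=∫₀ˣh₀: take L = L₀·Dx.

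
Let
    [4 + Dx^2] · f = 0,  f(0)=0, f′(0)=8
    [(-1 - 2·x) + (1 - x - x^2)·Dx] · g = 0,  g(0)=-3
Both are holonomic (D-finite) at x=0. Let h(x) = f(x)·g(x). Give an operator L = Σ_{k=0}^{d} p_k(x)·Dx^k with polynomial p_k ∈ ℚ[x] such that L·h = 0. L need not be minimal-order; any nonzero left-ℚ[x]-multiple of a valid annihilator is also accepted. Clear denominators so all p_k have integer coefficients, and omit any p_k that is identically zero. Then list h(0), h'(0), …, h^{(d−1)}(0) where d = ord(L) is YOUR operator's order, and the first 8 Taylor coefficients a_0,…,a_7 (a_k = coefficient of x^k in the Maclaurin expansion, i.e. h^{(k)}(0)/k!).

f: a_k = 0, 8, 0, -16/3, 0, 16/15, 0, -32/315, …
g: a_k = -3, -3, -6, -9, -15, -24, -39, -63, …
L₀ := L_f ⊗_s L_g (sym. prod.), ord ≤ 2.
L = (-2 + 4·x + 4·x^2) + (2 + 4·x)·Dx + (-1 + x + x^2)·Dx^2  (order 2).
h: a_k = 0, -24, -24, -32, -56, -456/5, -736/5, -5000/21, …
ICs: h(0) = 0, h′(0) = -24.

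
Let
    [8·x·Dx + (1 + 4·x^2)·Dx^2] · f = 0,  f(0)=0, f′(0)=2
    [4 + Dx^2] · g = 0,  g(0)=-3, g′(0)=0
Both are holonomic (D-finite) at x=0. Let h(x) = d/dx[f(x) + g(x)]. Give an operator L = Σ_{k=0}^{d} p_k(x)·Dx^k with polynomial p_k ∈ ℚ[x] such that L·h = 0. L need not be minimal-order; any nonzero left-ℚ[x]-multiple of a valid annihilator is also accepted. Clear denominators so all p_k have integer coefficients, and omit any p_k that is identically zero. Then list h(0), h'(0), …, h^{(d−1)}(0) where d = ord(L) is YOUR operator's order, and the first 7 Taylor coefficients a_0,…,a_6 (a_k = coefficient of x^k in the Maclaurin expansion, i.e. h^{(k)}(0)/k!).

f: a_k = 0, 2, 0, -8/3, 0, 32/5, 0, …
g: a_k = -3, 0, 6, 0, -2, 0, 4/15, …
f+g: L₀ = lclm(L_f,L_g), ord ≤ 2+2.
Differentiate: ansatz ord ≤ ord L₀ ⇒ L.
L = (-352·x + 1792·x^3 + 512·x^5) + (-4 + 112·x^2 + 576·x^4 + 256·x^6)·Dx + (-88·x + 448·x^3 + 128·x^5)·Dx^2 + (-1 + 28·x^2 + 144·x^4 + 64·x^6)·Dx^3  (order 3).
h: a_k = 2, 12, -8, -8, 32, 8/5, -128, …
ICs: h(0) = 2, h′(0) = 12, h′′(0) = -16.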